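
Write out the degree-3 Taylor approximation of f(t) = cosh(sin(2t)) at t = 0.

2*t^2 + 1

Let u equal the inner series; expand the outer function in u and truncate.
f(0) = 1
f′(0) = 0
f′′(0) = 4
f′′′(0) = 0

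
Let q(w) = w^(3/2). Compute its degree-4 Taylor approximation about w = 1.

Apply the Taylor formula c_k = f^(k)(a)/k!.

3*(w - 1)^4/128 - (w - 1)^3/16 + 3*(w - 1)^2/8 + 3*(w - 1)/2 + 1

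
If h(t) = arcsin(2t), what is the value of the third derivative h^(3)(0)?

8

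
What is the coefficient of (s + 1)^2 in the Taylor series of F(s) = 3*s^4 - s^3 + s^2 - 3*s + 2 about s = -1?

Compute the successive derivatives at the expansion point and divide by k!.
F(-1) = 10
F′(-1) = -20
F′′(-1) = 44
Then c_k = F^(k)(-1)/k! gives each Taylor coefficient.

22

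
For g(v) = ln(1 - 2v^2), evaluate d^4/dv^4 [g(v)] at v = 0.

-48

The coefficient of v^4 in the expansion is -2, so g^(4)(0) = 4! * (-2) = -48.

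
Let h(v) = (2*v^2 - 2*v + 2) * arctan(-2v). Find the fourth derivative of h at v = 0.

Distribute the polynomial across the series and collect like powers.
The coefficient of v^4 in the expansion is -16/3, so h^(4)(0) = 4! * (-16/3) = -128.

-128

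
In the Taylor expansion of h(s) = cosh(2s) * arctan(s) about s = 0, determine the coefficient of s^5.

1/5

Multiply the two series term by term and collect like powers.
h(0) = 0
h′(0) = 1
h′′(0) = 0
h′′′(0) = 10
h^(4)(0) = 0
h^(5)(0) = 24
Then c_k = h^(k)(0)/k! gives each Taylor coefficient.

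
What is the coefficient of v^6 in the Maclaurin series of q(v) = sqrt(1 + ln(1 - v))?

-22819/46080

Compose series: expand the inner function first, then feed it into the outer expansion.
q(0) = 1
q′(0) = -1/2
q′′(0) = -3/4
q′′′(0) = -17/8
q^(4)(0) = -143/16
q^(5)(0) = -1609/32
q^(6)(0) = -22819/64
So c_6 = q^(6)(0)/6! = -22819/46080.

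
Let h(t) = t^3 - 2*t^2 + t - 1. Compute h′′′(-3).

The coefficient of (t + 3)^3 in the expansion is 1, so h′′′(-3) = 3! * (1) = 6.

6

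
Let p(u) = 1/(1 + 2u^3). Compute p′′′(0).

-12

Use the known series and substitute for the argument.
The coefficient of u^3 in the expansion is -2, so p′′′(0) = 3! * (-2) = -12.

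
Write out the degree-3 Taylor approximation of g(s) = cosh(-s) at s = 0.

g(0) = 1
g′(0) = 0
g′′(0) = 1
g′′′(0) = 0
The Taylor polynomial is Σ g^(k)(0)/k! · s^k.

s^2/2 + 1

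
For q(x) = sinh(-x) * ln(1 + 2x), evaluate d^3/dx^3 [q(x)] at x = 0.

Expand each factor separately, then convolve coefficients.
The coefficient of x^3 in the expansion is 2, so q′′′(0) = 3! * (2) = 12.

12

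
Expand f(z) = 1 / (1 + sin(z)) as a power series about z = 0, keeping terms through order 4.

Use the geometric series for the reciprocal, then substitute.
f(0) = 1
f′(0) = -1
f′′(0) = 2
f′′′(0) = -5
f^(4)(0) = 16

2*z^4/3 - 5*z^3/6 + z^2 - z + 1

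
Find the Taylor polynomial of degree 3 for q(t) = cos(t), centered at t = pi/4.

[(t - pi/4)^0] = sqrt(2)/2;  [(t - pi/4)^1] = -sqrt(2)/2;  [(t - pi/4)^2] = -sqrt(2)/4;  [(t - pi/4)^3] = sqrt(2)/12.

sqrt(2)*(t - pi/4)^3/12 - sqrt(2)*(t - pi/4)^2/4 - sqrt(2)*(t - pi/4)/2 + sqrt(2)/2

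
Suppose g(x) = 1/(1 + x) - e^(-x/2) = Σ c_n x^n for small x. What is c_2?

Expand each term separately and add.
g(0) = 0
g′(0) = -1/2
g′′(0) = 7/4
Then c_k = g^(k)(0)/k! gives each Taylor coefficient.

7/8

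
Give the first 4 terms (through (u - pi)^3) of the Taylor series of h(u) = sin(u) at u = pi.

(u - pi)^3/6 - (u - pi)

h(pi) = 0
h′(pi) = -1
h′′(pi) = 0
h′′′(pi) = 1
Then c_k = h^(k)(pi)/k! gives each Taylor coefficient.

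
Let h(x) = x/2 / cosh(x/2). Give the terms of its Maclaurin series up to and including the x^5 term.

5*x^5/768 - x^3/16 + x/2

Divide the numerator series by the denominator series (power-series long division).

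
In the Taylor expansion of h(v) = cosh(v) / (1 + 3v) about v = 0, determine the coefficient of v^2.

19/2

Write out both Maclaurin series and multiply, keeping only the needed powers.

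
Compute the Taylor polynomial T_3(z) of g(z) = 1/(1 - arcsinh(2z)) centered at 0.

20*z^3/3 + 4*z^2 + 2*z + 1

Compose series: expand the inner function first, then feed it into the outer expansion.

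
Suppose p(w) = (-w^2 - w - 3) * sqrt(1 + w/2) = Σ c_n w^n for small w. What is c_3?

-31/128

Multiply each power in the prefactor through the base expansion.
[w^0] = -3;  [w^1] = -7/4;  [w^2] = -37/32;  [w^3] = -31/128.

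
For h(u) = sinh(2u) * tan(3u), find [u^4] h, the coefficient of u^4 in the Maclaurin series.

22

Expand each factor separately, then convolve coefficients.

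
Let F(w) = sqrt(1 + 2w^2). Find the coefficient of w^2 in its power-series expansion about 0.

1

F(0) = 1
F′(0) = 0
F′′(0) = 2
Then c_k = F^(k)(0)/k! gives each Taylor coefficient.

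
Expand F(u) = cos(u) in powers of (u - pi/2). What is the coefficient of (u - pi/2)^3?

1/6

Apply the Taylor formula c_k = f^(k)(a)/k!.
So c_3 = F′′′(pi/2)/3! = 1/6.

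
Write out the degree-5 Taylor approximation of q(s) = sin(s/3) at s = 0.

s^5/29160 - s^3/162 + s/3

[s^0] = 0;  [s^1] = 1/3;  [s^2] = 0;  [s^3] = -1/162;  [s^4] = 0;  [s^5] = 1/29160.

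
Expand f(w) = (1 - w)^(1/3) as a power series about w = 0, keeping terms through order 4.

f(0) = 1
f′(0) = -1/3
f′′(0) = -2/9
f′′′(0) = -10/27
f^(4)(0) = -80/81

-10*w^4/243 - 5*w^3/81 - w^2/9 - w/3 + 1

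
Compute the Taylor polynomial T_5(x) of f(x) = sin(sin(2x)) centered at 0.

16*x^5/5 - 8*x^3/3 + 2*x

Let u equal the inner series; expand the outer function in u and truncate.
f(0) = 0
f′(0) = 2
f′′(0) = 0
f′′′(0) = -16
f^(4)(0) = 0
f^(5)(0) = 384
Dividing each by k! gives the coefficients c_0, ..., c_5.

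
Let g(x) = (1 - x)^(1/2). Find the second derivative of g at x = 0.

The coefficient of x^2 in the expansion is -1/8, so g′′(0) = 2! * (-1/8) = -1/4.

-1/4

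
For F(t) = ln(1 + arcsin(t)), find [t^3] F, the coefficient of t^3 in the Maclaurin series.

1/2

Plug the Maclaurin series of the inner function into that of the outer and collect terms.
F(0) = 0
F′(0) = 1
F′′(0) = -1
F′′′(0) = 3
Then c_k = F^(k)(0)/k! gives each Taylor coefficient.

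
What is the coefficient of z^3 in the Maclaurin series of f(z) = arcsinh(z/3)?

-1/162

[z^0] = 0;  [z^1] = 1/3;  [z^2] = 0;  [z^3] = -1/162.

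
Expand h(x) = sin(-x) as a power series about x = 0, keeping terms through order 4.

h(0) = 0
h′(0) = -1
h′′(0) = 0
h′′′(0) = 1
h^(4)(0) = 0

x^3/6 - x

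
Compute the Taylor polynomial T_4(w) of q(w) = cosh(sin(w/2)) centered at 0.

Let u equal the inner series; expand the outer function in u and truncate.

-w^4/128 + w^2/8 + 1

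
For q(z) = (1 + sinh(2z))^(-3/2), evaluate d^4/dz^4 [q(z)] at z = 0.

1185

Let u equal the inner series; expand the outer function in u and truncate.
From the series, [z^4] q = 395/8; multiply by 4! = 24 to get 1185.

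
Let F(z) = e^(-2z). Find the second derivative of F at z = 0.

The coefficient of z^2 in the expansion is 2, so F′′(0) = 2! * (2) = 4.

4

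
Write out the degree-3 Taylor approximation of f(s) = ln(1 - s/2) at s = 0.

-s^3/24 - s^2/8 - s/2

[s^0] = 0;  [s^1] = -1/2;  [s^2] = -1/8;  [s^3] = -1/24.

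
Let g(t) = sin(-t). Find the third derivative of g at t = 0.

From the series, [t^3] g = 1/6; multiply by 3! = 6 to get 1.

1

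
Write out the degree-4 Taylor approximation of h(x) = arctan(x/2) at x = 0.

-x^3/24 + x/2

Use the known series and substitute for the argument.
h(0) = 0
h′(0) = 1/2
h′′(0) = 0
h′′′(0) = -1/4
h^(4)(0) = 0
Then c_k = h^(k)(0)/k! gives each Taylor coefficient.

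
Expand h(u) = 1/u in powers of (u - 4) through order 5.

-(u - 4)^5/4096 + (u - 4)^4/1024 - (u - 4)^3/256 + (u - 4)^2/64 - (u - 4)/16 + 1/4

Differentiate repeatedly and evaluate at the center.
[(u - 4)^0] = 1/4;  [(u - 4)^1] = -1/16;  [(u - 4)^2] = 1/64;  [(u - 4)^3] = -1/256;  [(u - 4)^4] = 1/1024;  [(u - 4)^5] = -1/4096.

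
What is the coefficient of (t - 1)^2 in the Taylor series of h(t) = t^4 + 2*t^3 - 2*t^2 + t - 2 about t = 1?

10

h(1) = 0
h′(1) = 7
h′′(1) = 20
The Taylor polynomial is Σ h^(k)(1)/k! · (t - 1)^k.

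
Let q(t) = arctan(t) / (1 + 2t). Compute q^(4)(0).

Multiply the two series term by term and collect like powers.
From the series, [t^4] q = -22/3; multiply by 4! = 24 to get -176.

-176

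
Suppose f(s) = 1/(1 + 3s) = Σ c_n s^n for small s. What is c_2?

[s^0] = 1;  [s^1] = -3;  [s^2] = 9.

9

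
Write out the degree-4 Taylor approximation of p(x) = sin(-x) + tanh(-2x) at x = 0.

17*x^3/6 - 3*x

Expand each term separately and add.
p(0) = 0
p′(0) = -3
p′′(0) = 0
p′′′(0) = 17
p^(4)(0) = 0
Dividing each by k! gives the coefficients c_0, ..., c_4.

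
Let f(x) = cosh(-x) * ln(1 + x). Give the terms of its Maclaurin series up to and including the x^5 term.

49*x^5/120 - x^4/2 + 5*x^3/6 - x^2/2 + x

Expand each factor separately, then convolve coefficients.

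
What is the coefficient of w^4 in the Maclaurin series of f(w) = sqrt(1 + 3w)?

-405/128

f(0) = 1
f′(0) = 3/2
f′′(0) = -9/4
f′′′(0) = 81/8
f^(4)(0) = -1215/16
Then c_k = f^(k)(0)/k! gives each Taylor coefficient.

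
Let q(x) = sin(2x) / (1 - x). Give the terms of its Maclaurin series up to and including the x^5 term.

14*x^5/15 + 2*x^4/3 + 2*x^3/3 + 2*x^2 + 2*x

Multiply the numerator's expansion by the denominator's geometric series.
q(0) = 0
q′(0) = 2
q′′(0) = 4
q′′′(0) = 4
q^(4)(0) = 16
q^(5)(0) = 112
Then c_k = q^(k)(0)/k! gives each Taylor coefficient.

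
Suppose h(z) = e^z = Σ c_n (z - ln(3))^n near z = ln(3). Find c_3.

h(ln(3)) = 3
h′(ln(3)) = 3
h′′(ln(3)) = 3
h′′′(ln(3)) = 3
So c_3 = h′′′(ln(3))/3! = 1/2.

1/2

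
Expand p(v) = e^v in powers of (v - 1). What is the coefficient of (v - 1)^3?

p(1) = e
p′(1) = e
p′′(1) = e
p′′′(1) = e
So c_3 = p′′′(1)/3! = e/6.

e/6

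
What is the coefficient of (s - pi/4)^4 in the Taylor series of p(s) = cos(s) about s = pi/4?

p(pi/4) = sqrt(2)/2
p′(pi/4) = -sqrt(2)/2
p′′(pi/4) = -sqrt(2)/2
p′′′(pi/4) = sqrt(2)/2
p^(4)(pi/4) = sqrt(2)/2
So c_4 = p^(4)(pi/4)/4! = sqrt(2)/48.

sqrt(2)/48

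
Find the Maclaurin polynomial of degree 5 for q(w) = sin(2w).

4*w^5/15 - 4*w^3/3 + 2*w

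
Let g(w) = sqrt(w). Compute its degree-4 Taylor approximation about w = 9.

-5*(w - 9)^4/279936 + (w - 9)^3/3888 - (w - 9)^2/216 + (w - 9)/6 + 3

g(9) = 3
g′(9) = 1/6
g′′(9) = -1/108
g′′′(9) = 1/648
g^(4)(9) = -5/11664
The Taylor polynomial is Σ g^(k)(9)/k! · (w - 9)^k.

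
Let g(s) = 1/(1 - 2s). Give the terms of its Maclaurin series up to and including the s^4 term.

16*s^4 + 8*s^3 + 4*s^2 + 2*s + 1

Differentiate repeatedly and evaluate at the center.
g(0) = 1
g′(0) = 2
g′′(0) = 8
g′′′(0) = 48
g^(4)(0) = 384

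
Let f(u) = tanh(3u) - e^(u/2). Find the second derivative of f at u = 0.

Expand each term separately and add.
From the series, [u^2] f = -1/8; multiply by 2! = 2 to get -1/4.

-1/4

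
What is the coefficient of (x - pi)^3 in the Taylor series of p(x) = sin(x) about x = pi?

1/6

[(x - pi)^0] = 0;  [(x - pi)^1] = -1;  [(x - pi)^2] = 0;  [(x - pi)^3] = 1/6.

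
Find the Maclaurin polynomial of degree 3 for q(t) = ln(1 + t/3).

t^3/81 - t^2/18 + t/3

q(0) = 0
q′(0) = 1/3
q′′(0) = -1/9
q′′′(0) = 2/27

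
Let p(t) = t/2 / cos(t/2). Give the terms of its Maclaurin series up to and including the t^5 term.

Invert the denominator's series and multiply.
p(0) = 0
p′(0) = 1/2
p′′(0) = 0
p′′′(0) = 3/8
p^(4)(0) = 0
p^(5)(0) = 25/32
Then c_k = p^(k)(0)/k! gives each Taylor coefficient.

5*t^5/768 + t^3/16 + t/2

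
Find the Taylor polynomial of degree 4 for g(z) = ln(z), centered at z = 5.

Differentiate repeatedly and evaluate at the center.

-(z - 5)^4/2500 + (z - 5)^3/375 - (z - 5)^2/50 + (z - 5)/5 + ln(5)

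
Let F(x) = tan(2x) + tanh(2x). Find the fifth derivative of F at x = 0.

Combine the two series term by term.
From the series, [x^5] F = 128/15; multiply by 5! = 120 to get 1024.

1024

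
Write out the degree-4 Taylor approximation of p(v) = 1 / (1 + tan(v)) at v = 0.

Write 1/(1+u) = 1 - u + u^2 - u^3 + ... and substitute the series for u.

5*v^4/3 - 4*v^3/3 + v^2 - v + 1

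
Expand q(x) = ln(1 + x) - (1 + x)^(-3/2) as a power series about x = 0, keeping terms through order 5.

3721*x^5/1280 - 347*x^4/128 + 121*x^3/48 - 19*x^2/8 + 5*x/2 - 1

Expand each term separately and add.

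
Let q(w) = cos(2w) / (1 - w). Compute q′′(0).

-2

Expand 1/(denominator) as a geometric series and multiply by the numerator's series.
From the series, [w^2] q = -1; multiply by 2! = 2 to get -2.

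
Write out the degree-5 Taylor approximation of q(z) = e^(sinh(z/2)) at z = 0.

Substitute the inner expansion into the outer series and collect powers.
[z^0] = 1;  [z^1] = 1/2;  [z^2] = 1/8;  [z^3] = 1/24;  [z^4] = 5/384;  [z^5] = 1/320.

z^5/320 + 5*z^4/384 + z^3/24 + z^2/8 + z/2 + 1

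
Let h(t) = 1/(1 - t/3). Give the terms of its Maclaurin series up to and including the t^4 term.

t^4/81 + t^3/27 + t^2/9 + t/3 + 1

Apply the Taylor formula c_k = f^(k)(a)/k!.
h(0) = 1
h′(0) = 1/3
h′′(0) = 2/9
h′′′(0) = 2/9
h^(4)(0) = 8/27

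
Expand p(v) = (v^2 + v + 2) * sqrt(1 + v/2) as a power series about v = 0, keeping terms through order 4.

Distribute the polynomial across the series and collect like powers.
p(0) = 2
p′(0) = 3/2
p′′(0) = 19/8
p′′′(0) = 45/32
p^(4)(0) = -87/128

-29*v^4/1024 + 15*v^3/64 + 19*v^2/16 + 3*v/2 + 2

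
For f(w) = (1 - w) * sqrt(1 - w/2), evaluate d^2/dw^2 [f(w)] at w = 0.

Distribute the polynomial across the series and collect like powers.
From the series, [w^2] f = 7/32; multiply by 2! = 2 to get 7/16.

7/16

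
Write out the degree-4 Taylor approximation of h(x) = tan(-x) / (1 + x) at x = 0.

4*x^4/3 - 4*x^3/3 + x^2 - x

Take the Cauchy product of the two expansions.
[x^0] = 0;  [x^1] = -1;  [x^2] = 1;  [x^3] = -4/3;  [x^4] = 4/3.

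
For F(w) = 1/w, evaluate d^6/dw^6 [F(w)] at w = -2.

-45/8

Differentiate repeatedly and evaluate at the center.
From the series, [(w + 2)^6] F = -1/128; multiply by 6! = 720 to get -45/8.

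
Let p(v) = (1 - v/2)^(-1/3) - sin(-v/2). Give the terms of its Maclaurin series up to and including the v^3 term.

Combine the two series term by term.
p(0) = 1
p′(0) = 2/3
p′′(0) = 1/9
p′′′(0) = 1/216

v^3/1296 + v^2/18 + 2*v/3 + 1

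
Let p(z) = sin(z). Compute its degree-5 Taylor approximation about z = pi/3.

(z - pi/3)^5/240 + sqrt(3)*(z - pi/3)^4/48 - (z - pi/3)^3/12 - sqrt(3)*(z - pi/3)^2/4 + (z - pi/3)/2 + sqrt(3)/2

p(pi/3) = sqrt(3)/2
p′(pi/3) = 1/2
p′′(pi/3) = -sqrt(3)/2
p′′′(pi/3) = -1/2
p^(4)(pi/3) = sqrt(3)/2
p^(5)(pi/3) = 1/2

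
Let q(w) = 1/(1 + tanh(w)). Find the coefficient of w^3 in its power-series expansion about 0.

Substitute the inner expansion into the outer series and collect powers.
q(0) = 1
q′(0) = -1
q′′(0) = 2
q′′′(0) = -4

-2/3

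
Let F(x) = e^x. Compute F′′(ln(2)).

2

The coefficient of (x - ln(2))^2 in the expansion is 1, so F′′(ln(2)) = 2! * (1) = 2.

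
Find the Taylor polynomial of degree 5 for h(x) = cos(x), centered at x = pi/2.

-(x - pi/2)^5/120 + (x - pi/2)^3/6 - (x - pi/2)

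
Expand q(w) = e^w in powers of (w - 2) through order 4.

(w - 2)^4*e^(2)/24 + (w - 2)^3*e^(2)/6 + (w - 2)^2*e^(2)/2 + (w - 2)*e^(2) + e^(2)

[(w - 2)^0] = e^(2);  [(w - 2)^1] = e^(2);  [(w - 2)^2] = e^(2)/2;  [(w - 2)^3] = e^(2)/6;  [(w - 2)^4] = e^(2)/24.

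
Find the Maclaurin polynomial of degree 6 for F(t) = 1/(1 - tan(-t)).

Plug the Maclaurin series of the inner function into that of the outer and collect terms.

122*t^6/45 - 32*t^5/15 + 5*t^4/3 - 4*t^3/3 + t^2 - t + 1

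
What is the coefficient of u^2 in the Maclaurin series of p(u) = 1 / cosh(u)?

Write the quotient as an unknown series and match coefficients against numerator = denominator · series.
p(0) = 1
p′(0) = 0
p′′(0) = -1
So c_2 = p′′(0)/2! = -1/2.

-1/2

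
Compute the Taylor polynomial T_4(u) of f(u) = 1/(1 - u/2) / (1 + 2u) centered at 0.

205*u^4/16 - 51*u^3/8 + 13*u^2/4 - 3*u/2 + 1

Take the Cauchy product of the two expansions.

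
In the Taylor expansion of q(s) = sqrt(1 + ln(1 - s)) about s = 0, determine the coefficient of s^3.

-17/48

Substitute the inner expansion into the outer series and collect powers.
q(0) = 1
q′(0) = -1/2
q′′(0) = -3/4
q′′′(0) = -17/8
Dividing each by k! gives the coefficients c_0, ..., c_3.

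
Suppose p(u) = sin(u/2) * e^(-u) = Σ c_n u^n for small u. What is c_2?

-1/2

Take the Cauchy product of the two expansions.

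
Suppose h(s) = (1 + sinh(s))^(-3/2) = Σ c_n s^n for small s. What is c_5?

Let u equal the inner series; expand the outer function in u and truncate.
[s^0] = 1;  [s^1] = -3/2;  [s^2] = 15/8;  [s^3] = -39/16;  [s^4] = 395/128;  [s^5] = -4881/1280.

-4881/1280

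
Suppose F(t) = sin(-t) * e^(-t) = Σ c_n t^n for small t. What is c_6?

Expand each factor separately, then convolve coefficients.
So c_6 = F^(6)(0)/6! = -1/90.

-1/90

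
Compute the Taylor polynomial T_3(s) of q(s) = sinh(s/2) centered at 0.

s^3/48 + s/2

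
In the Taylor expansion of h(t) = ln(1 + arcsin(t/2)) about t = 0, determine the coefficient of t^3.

Let u equal the inner series; expand the outer function in u and truncate.
h(0) = 0
h′(0) = 1/2
h′′(0) = -1/4
h′′′(0) = 3/8
So c_3 = h′′′(0)/3! = 1/16.

1/16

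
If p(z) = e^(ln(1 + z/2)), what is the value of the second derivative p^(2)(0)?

Let u equal the inner series; expand the outer function in u and truncate.
The coefficient of z^2 in the expansion is 0, so p′′(0) = 2! * (0) = 0.

0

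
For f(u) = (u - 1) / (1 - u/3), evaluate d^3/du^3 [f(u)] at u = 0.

Shift and add copies of the series according to the polynomial's terms.
The coefficient of u^3 in the expansion is 2/27, so f′′′(0) = 3! * (2/27) = 4/9.

4/9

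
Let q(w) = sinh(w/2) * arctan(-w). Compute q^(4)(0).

7/2

Expand each factor separately, then convolve coefficients.
From the series, [w^4] q = 7/48; multiply by 4! = 24 to get 7/2.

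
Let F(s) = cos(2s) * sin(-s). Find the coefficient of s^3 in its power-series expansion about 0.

13/6

Take the Cauchy product of the two expansions.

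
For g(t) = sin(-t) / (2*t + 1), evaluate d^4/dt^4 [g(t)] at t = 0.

184

Expand 1/(denominator) as a geometric series and multiply by the numerator's series.
The coefficient of t^4 in the expansion is 23/3, so g^(4)(0) = 4! * (23/3) = 184.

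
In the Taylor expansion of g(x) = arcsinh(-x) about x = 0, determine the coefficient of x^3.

1/6

Apply the Taylor formula c_k = f^(k)(a)/k!.
g(0) = 0
g′(0) = -1
g′′(0) = 0
g′′′(0) = 1
So c_3 = g′′′(0)/3! = 1/6.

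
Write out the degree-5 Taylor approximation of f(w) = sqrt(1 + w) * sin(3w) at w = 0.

1581*w^5/640 - 33*w^4/16 - 39*w^3/8 + 3*w^2/2 + 3*w

Take the Cauchy product of the two expansions.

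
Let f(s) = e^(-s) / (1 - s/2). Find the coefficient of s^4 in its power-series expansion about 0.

Write out both Maclaurin series and multiply, keeping only the needed powers.

1/48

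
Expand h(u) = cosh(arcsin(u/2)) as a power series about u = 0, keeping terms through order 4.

5*u^4/384 + u^2/8 + 1

Let u equal the inner series; expand the outer function in u and truncate.
[u^0] = 1;  [u^1] = 0;  [u^2] = 1/8;  [u^3] = 0;  [u^4] = 5/384.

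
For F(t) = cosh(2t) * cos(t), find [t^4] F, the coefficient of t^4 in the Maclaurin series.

-7/24

Take the Cauchy product of the two expansions.
F(0) = 1
F′(0) = 0
F′′(0) = 3
F′′′(0) = 0
F^(4)(0) = -7
The Taylor polynomial is Σ F^(k)(0)/k! · t^k.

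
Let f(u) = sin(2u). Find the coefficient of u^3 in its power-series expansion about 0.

-4/3

Differentiate repeatedly and evaluate at the center.
f(0) = 0
f′(0) = 2
f′′(0) = 0
f′′′(0) = -8
So c_3 = f′′′(0)/3! = -4/3.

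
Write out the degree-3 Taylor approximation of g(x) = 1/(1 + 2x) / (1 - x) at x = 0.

Take the Cauchy product of the two expansions.

-5*x^3 + 3*x^2 - x + 1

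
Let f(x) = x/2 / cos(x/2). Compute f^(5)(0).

25/32

Write the quotient as an unknown series and match coefficients against numerator = denominator · series.
From the series, [x^5] f = 5/768; multiply by 5! = 120 to get 25/32.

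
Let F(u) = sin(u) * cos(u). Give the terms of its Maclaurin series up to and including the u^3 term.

Write out both Maclaurin series and multiply, keeping only the needed powers.
[u^0] = 0;  [u^1] = 1;  [u^2] = 0;  [u^3] = -2/3.

-2*u^3/3 + u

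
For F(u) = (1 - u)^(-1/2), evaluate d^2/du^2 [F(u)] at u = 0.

3/4

Differentiate repeatedly and evaluate at the center.
The coefficient of u^2 in the expansion is 3/8, so F′′(0) = 2! * (3/8) = 3/4.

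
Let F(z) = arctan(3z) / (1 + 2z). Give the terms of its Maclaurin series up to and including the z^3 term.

Multiply the two series term by term and collect like powers.
F(0) = 0
F′(0) = 3
F′′(0) = -12
F′′′(0) = 18
Then c_k = F^(k)(0)/k! gives each Taylor coefficient.

3*z^3 - 6*z^2 + 3*z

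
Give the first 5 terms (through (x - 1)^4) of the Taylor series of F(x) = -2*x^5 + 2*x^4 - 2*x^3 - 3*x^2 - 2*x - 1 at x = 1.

F(1) = -8
F′(1) = -16
F′′(1) = -34
F′′′(1) = -84
F^(4)(1) = -192
The Taylor polynomial is Σ F^(k)(1)/k! · (x - 1)^k.

-8*(x - 1)^4 - 14*(x - 1)^3 - 17*(x - 1)^2 - 16*(x - 1) - 8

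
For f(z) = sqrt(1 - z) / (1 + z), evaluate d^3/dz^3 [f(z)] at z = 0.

Take the Cauchy product of the two expansions.
The coefficient of z^3 in the expansion is -23/16, so f′′′(0) = 3! * (-23/16) = -69/8.

-69/8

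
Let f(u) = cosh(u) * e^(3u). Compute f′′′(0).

Take the Cauchy product of the two expansions.
The coefficient of u^3 in the expansion is 6, so f′′′(0) = 3! * (6) = 36.

36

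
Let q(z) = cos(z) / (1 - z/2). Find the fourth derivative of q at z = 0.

Take the Cauchy product of the two expansions.
The coefficient of z^4 in the expansion is -1/48, so q^(4)(0) = 4! * (-1/48) = -1/2.

-1/2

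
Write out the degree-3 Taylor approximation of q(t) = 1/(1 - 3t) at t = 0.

[t^0] = 1;  [t^1] = 3;  [t^2] = 9;  [t^3] = 27.

27*t^3 + 9*t^2 + 3*t + 1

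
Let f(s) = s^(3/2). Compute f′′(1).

Compute the successive derivatives at the expansion point and divide by k!.
The coefficient of (s - 1)^2 in the expansion is 3/8, so f′′(1) = 2! * (3/8) = 3/4.

3/4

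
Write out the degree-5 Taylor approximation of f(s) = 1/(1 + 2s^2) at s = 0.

4*s^4 - 2*s^2 + 1

f(0) = 1
f′(0) = 0
f′′(0) = -4
f′′′(0) = 0
f^(4)(0) = 96
f^(5)(0) = 0
Then c_k = f^(k)(0)/k! gives each Taylor coefficient.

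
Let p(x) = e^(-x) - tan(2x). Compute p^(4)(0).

Combine the two series term by term.
The coefficient of x^4 in the expansion is 1/24, so p^(4)(0) = 4! * (1/24) = 1.

1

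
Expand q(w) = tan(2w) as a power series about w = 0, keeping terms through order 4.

8*w^3/3 + 2*w

[w^0] = 0;  [w^1] = 2;  [w^2] = 0;  [w^3] = 8/3;  [w^4] = 0.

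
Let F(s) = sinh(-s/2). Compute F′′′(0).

Compute the successive derivatives at the expansion point and divide by k!.
The coefficient of s^3 in the expansion is -1/48, so F′′′(0) = 3! * (-1/48) = -1/8.

-1/8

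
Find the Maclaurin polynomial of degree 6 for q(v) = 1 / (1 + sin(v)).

17*v^6/45 - 61*v^5/120 + 2*v^4/3 - 5*v^3/6 + v^2 - v + 1

Write 1/(1+u) = 1 - u + u^2 - u^3 + ... and substitute the series for u.
[v^0] = 1;  [v^1] = -1;  [v^2] = 1;  [v^3] = -5/6;  [v^4] = 2/3;  [v^5] = -61/120;  [v^6] = 17/45.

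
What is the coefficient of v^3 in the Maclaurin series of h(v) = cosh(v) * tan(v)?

Multiply the two series term by term and collect like powers.
[v^0] = 0;  [v^1] = 1;  [v^2] = 0;  [v^3] = 5/6.

5/6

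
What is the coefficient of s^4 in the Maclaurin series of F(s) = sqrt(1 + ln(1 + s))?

Plug the Maclaurin series of the inner function into that of the outer and collect terms.
F(0) = 1
F′(0) = 1/2
F′′(0) = -3/4
F′′′(0) = 17/8
F^(4)(0) = -143/16
So c_4 = F^(4)(0)/4! = -143/384.

-143/384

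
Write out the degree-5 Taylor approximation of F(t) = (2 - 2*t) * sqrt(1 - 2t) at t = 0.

Distribute the polynomial across the series and collect like powers.

-t^5/2 - t^4/4 + t^2 - 4*t + 2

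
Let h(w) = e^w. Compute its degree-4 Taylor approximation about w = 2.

h(2) = e^(2)
h′(2) = e^(2)
h′′(2) = e^(2)
h′′′(2) = e^(2)
h^(4)(2) = e^(2)
Then c_k = h^(k)(2)/k! gives each Taylor coefficient.

(w - 2)^4*e^(2)/24 + (w - 2)^3*e^(2)/6 + (w - 2)^2*e^(2)/2 + (w - 2)*e^(2) + e^(2)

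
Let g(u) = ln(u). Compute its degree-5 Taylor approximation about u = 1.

(u - 1)^5/5 - (u - 1)^4/4 + (u - 1)^3/3 - (u - 1)^2/2 + (u - 1)

g(1) = 0
g′(1) = 1
g′′(1) = -1
g′′′(1) = 2
g^(4)(1) = -6
g^(5)(1) = 24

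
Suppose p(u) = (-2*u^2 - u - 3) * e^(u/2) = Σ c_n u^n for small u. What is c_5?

-173/3840

Distribute the polynomial across the series and collect like powers.
[u^0] = -3;  [u^1] = -5/2;  [u^2] = -23/8;  [u^3] = -19/16;  [u^4] = -107/384;  [u^5] = -173/3840.
So c_5 = p^(5)(0)/5! = -173/3840.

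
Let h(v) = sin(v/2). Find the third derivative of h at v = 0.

-1/8

The coefficient of v^3 in the expansion is -1/48, so h′′′(0) = 3! * (-1/48) = -1/8.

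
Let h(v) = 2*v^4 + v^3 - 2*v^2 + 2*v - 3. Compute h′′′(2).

102

The coefficient of (v - 2)^3 in the expansion is 17, so h′′′(2) = 3! * (17) = 102.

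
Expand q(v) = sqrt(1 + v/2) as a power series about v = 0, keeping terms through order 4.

-5*v^4/2048 + v^3/128 - v^2/32 + v/4 + 1

q(0) = 1
q′(0) = 1/4
q′′(0) = -1/16
q′′′(0) = 3/64
q^(4)(0) = -15/256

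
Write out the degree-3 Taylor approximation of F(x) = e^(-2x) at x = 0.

-4*x^3/3 + 2*x^2 - 2*x + 1

F(0) = 1
F′(0) = -2
F′′(0) = 4
F′′′(0) = -8
The Taylor polynomial is Σ F^(k)(0)/k! · x^k.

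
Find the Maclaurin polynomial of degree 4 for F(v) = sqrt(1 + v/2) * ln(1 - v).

Expand each factor separately, then convolve coefficients.
F(0) = 0
F′(0) = -1
F′′(0) = -3/2
F′′′(0) = -41/16
F^(4)(0) = -125/16

-125*v^4/384 - 41*v^3/96 - 3*v^2/4 - v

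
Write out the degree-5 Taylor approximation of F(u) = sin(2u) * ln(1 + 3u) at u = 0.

-69*u^5/2 + 14*u^4 - 9*u^3 + 6*u^2

Expand each factor separately, then convolve coefficients.
F(0) = 0
F′(0) = 0
F′′(0) = 12
F′′′(0) = -54
F^(4)(0) = 336
F^(5)(0) = -4140
Then c_k = F^(k)(0)/k! gives each Taylor coefficient.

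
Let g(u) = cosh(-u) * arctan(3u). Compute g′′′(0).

-45

Expand each factor separately, then convolve coefficients.
From the series, [u^3] g = -15/2; multiply by 3! = 6 to get -45.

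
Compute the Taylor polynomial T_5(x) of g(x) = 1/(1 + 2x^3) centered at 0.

1 - 2*x^3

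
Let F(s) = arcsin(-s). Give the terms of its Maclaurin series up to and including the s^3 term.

F(0) = 0
F′(0) = -1
F′′(0) = 0
F′′′(0) = -1

-s^3/6 - s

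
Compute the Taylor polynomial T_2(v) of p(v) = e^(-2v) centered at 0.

2*v^2 - 2*v + 1

p(0) = 1
p′(0) = -2
p′′(0) = 4
Dividing each by k! gives the coefficients c_0, ..., c_2.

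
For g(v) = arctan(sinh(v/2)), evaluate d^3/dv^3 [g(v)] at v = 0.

-1/8

Plug the Maclaurin series of the inner function into that of the outer and collect terms.
From the series, [v^3] g = -1/48; multiply by 3! = 6 to get -1/8.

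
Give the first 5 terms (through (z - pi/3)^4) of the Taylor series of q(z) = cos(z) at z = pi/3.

(z - pi/3)^4/48 + sqrt(3)*(z - pi/3)^3/12 - (z - pi/3)^2/4 - sqrt(3)*(z - pi/3)/2 + 1/2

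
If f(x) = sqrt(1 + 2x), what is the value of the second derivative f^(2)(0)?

-1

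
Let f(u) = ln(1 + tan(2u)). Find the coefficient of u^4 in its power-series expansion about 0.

-28/3

Plug the Maclaurin series of the inner function into that of the outer and collect terms.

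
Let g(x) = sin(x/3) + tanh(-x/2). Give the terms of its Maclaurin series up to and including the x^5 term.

Combine the two series term by term.
[x^0] = 0;  [x^1] = -1/6;  [x^2] = 0;  [x^3] = 23/648;  [x^4] = 0;  [x^5] = -241/58320.

-241*x^5/58320 + 23*x^3/648 - x/6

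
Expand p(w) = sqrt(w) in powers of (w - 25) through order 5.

7*(w - 25)^5/500000000 - (w - 25)^4/2000000 + (w - 25)^3/50000 - (w - 25)^2/1000 + (w - 25)/10 + 5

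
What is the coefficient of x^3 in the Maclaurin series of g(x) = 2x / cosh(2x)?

-4

Invert the denominator's series and multiply.
g(0) = 0
g′(0) = 2
g′′(0) = 0
g′′′(0) = -24
Dividing each by k! gives the coefficients c_0, ..., c_3.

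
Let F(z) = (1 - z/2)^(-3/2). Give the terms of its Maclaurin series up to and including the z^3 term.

F(0) = 1
F′(0) = 3/4
F′′(0) = 15/16
F′′′(0) = 105/64

35*z^3/128 + 15*z^2/32 + 3*z/4 + 1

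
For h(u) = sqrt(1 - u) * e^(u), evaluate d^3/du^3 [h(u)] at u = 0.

Take the Cauchy product of the two expansions.
From the series, [u^3] h = -13/48; multiply by 3! = 6 to get -13/8.

-13/8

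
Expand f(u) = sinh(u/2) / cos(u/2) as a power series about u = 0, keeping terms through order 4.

u^3/12 + u/2

Invert the denominator's series and multiply.
f(0) = 0
f′(0) = 1/2
f′′(0) = 0
f′′′(0) = 1/2
f^(4)(0) = 0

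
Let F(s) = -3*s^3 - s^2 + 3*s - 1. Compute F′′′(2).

From the series, [(s - 2)^3] F = -3; multiply by 3! = 6 to get -18.

-18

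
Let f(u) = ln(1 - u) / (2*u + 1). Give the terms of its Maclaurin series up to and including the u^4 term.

Use 1/(1 - r) = Σ r^k on the denominator, then take the Cauchy product.
f(0) = 0
f′(0) = -1
f′′(0) = 3
f′′′(0) = -20
f^(4)(0) = 154
Then c_k = f^(k)(0)/k! gives each Taylor coefficient.

77*u^4/12 - 10*u^3/3 + 3*u^2/2 - u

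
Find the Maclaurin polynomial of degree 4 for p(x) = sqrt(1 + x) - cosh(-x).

-31*x^4/384 + x^3/16 - 5*x^2/8 + x/2

Expand each term separately and add.
p(0) = 0
p′(0) = 1/2
p′′(0) = -5/4
p′′′(0) = 3/8
p^(4)(0) = -31/16
Dividing each by k! gives the coefficients c_0, ..., c_4.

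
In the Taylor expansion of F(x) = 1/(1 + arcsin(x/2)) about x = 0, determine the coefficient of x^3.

Compose series: expand the inner function first, then feed it into the outer expansion.
[x^0] = 1;  [x^1] = -1/2;  [x^2] = 1/4;  [x^3] = -7/48.
So c_3 = F′′′(0)/3! = -7/48.

-7/48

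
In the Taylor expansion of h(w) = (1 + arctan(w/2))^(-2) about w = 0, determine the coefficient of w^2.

Compose series: expand the inner function first, then feed it into the outer expansion.

3/4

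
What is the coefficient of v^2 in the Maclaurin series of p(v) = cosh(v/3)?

Compute the successive derivatives at the expansion point and divide by k!.
p(0) = 1
p′(0) = 0
p′′(0) = 1/9
The Taylor polynomial is Σ p^(k)(0)/k! · v^k.

1/18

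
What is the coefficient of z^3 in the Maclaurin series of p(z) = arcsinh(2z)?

-4/3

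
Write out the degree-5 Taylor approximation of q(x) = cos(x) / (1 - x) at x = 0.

13*x^5/24 + 13*x^4/24 + x^3/2 + x^2/2 + x + 1

Take the Cauchy product of the two expansions.
q(0) = 1
q′(0) = 1
q′′(0) = 1
q′′′(0) = 3
q^(4)(0) = 13
q^(5)(0) = 65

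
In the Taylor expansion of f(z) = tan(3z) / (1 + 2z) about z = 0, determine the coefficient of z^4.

Multiply the two series term by term and collect like powers.
[z^0] = 0;  [z^1] = 3;  [z^2] = -6;  [z^3] = 21;  [z^4] = -42.

-42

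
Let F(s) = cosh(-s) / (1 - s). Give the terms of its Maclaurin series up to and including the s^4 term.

37*s^4/24 + 3*s^3/2 + 3*s^2/2 + s + 1

Expand each factor separately, then convolve coefficients.
[s^0] = 1;  [s^1] = 1;  [s^2] = 3/2;  [s^3] = 3/2;  [s^4] = 37/24.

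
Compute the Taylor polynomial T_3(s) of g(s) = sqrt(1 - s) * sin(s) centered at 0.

-7*s^3/24 - s^2/2 + s

Take the Cauchy product of the two expansions.
g(0) = 0
g′(0) = 1
g′′(0) = -1
g′′′(0) = -7/4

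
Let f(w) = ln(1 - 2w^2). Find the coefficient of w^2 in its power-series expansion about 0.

-2

Compute the successive derivatives at the expansion point and divide by k!.
[w^0] = 0;  [w^1] = 0;  [w^2] = -2.
So c_2 = f′′(0)/2! = -2.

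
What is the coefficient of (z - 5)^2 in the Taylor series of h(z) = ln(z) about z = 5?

-1/50

c_2 = h′′(5)/2! = -1/50.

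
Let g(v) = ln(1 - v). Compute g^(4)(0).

-6

Use the known series and substitute for the argument.
The coefficient of v^4 in the expansion is -1/4, so g^(4)(0) = 4! * (-1/4) = -6.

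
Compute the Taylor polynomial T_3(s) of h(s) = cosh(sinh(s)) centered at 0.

Plug the Maclaurin series of the inner function into that of the outer and collect terms.
h(0) = 1
h′(0) = 0
h′′(0) = 1
h′′′(0) = 0
Then c_k = h^(k)(0)/k! gives each Taylor coefficient.

s^2/2 + 1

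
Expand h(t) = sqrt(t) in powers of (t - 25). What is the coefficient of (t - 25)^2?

c_2 = h′′(25)/2! = -1/1000.

-1/1000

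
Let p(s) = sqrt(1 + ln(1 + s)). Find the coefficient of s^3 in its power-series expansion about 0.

Let u equal the inner series; expand the outer function in u and truncate.
p(0) = 1
p′(0) = 1/2
p′′(0) = -3/4
p′′′(0) = 17/8
The Taylor polynomial is Σ p^(k)(0)/k! · s^k.

17/48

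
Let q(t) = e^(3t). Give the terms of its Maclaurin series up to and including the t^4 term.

27*t^4/8 + 9*t^3/2 + 9*t^2/2 + 3*t + 1

q(0) = 1
q′(0) = 3
q′′(0) = 9
q′′′(0) = 27
q^(4)(0) = 81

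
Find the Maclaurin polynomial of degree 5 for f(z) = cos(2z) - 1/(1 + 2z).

Expand each term separately and add.
f(0) = 0
f′(0) = 2
f′′(0) = -12
f′′′(0) = 48
f^(4)(0) = -368
f^(5)(0) = 3840
The Taylor polynomial is Σ f^(k)(0)/k! · z^k.

32*z^5 - 46*z^4/3 + 8*z^3 - 6*z^2 + 2*z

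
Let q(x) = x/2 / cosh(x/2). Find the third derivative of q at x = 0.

Divide the numerator series by the denominator series (power-series long division).
From the series, [x^3] q = -1/16; multiply by 3! = 6 to get -3/8.

-3/8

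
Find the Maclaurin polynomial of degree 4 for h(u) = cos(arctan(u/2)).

Substitute the inner expansion into the outer series and collect powers.

3*u^4/128 - u^2/8 + 1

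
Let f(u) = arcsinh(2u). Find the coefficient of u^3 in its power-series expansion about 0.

-4/3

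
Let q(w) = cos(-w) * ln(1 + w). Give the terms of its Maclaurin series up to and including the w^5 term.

Expand each factor separately, then convolve coefficients.

3*w^5/40 - w^3/6 - w^2/2 + w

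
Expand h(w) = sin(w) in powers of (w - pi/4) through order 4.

Use the known series and substitute for the argument.

sqrt(2)*(w - pi/4)^4/48 - sqrt(2)*(w - pi/4)^3/12 - sqrt(2)*(w - pi/4)^2/4 + sqrt(2)*(w - pi/4)/2 + sqrt(2)/2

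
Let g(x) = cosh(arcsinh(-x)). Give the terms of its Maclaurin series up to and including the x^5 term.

-x^4/8 + x^2/2 + 1

Compose series: expand the inner function first, then feed it into the outer expansion.
[x^0] = 1;  [x^1] = 0;  [x^2] = 1/2;  [x^3] = 0;  [x^4] = -1/8;  [x^5] = 0.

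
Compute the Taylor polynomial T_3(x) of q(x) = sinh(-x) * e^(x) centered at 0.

Take the Cauchy product of the two expansions.
[x^0] = 0;  [x^1] = -1;  [x^2] = -1;  [x^3] = -2/3.

-2*x^3/3 - x^2 - x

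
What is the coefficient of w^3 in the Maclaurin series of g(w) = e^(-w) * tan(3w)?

Multiply the two series term by term and collect like powers.
g(0) = 0
g′(0) = 3
g′′(0) = -6
g′′′(0) = 63

21/2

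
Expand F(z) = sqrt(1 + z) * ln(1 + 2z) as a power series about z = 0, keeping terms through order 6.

-4267*z^6/640 + 3709*z^5/960 - 55*z^4/24 + 17*z^3/12 - z^2 + 2*z

Multiply the two series term by term and collect like powers.
[z^0] = 0;  [z^1] = 2;  [z^2] = -1;  [z^3] = 17/12;  [z^4] = -55/24;  [z^5] = 3709/960;  [z^6] = -4267/640.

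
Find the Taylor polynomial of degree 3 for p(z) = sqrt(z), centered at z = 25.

p(25) = 5
p′(25) = 1/10
p′′(25) = -1/500
p′′′(25) = 3/25000

(z - 25)^3/50000 - (z - 25)^2/1000 + (z - 25)/10 + 5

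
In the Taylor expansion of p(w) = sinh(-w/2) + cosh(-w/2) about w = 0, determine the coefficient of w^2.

1/8

Combine the two series term by term.
[w^0] = 1;  [w^1] = -1/2;  [w^2] = 1/8.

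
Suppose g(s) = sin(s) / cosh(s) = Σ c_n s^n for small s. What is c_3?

-2/3

Write the quotient as an unknown series and match coefficients against numerator = denominator · series.
So c_3 = g′′′(0)/3! = -2/3.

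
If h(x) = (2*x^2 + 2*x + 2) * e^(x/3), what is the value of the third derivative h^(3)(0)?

128/27

Multiply each power in the prefactor through the base expansion.
The coefficient of x^3 in the expansion is 64/81, so h′′′(0) = 3! * (64/81) = 128/27.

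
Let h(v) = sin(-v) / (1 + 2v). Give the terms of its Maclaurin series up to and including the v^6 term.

1841*v^6/60 - 1841*v^5/120 + 23*v^4/3 - 23*v^3/6 + 2*v^2 - v

Write out both Maclaurin series and multiply, keeping only the needed powers.
h(0) = 0
h′(0) = -1
h′′(0) = 4
h′′′(0) = -23
h^(4)(0) = 184
h^(5)(0) = -1841
h^(6)(0) = 22092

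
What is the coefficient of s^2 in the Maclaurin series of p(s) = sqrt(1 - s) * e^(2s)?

7/8

Write out both Maclaurin series and multiply, keeping only the needed powers.
p(0) = 1
p′(0) = 3/2
p′′(0) = 7/4
Dividing each by k! gives the coefficients c_0, ..., c_2.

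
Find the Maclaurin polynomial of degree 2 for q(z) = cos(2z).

1 - 2*z^2

[z^0] = 1;  [z^1] = 0;  [z^2] = -2.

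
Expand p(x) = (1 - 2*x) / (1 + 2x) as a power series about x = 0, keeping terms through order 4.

Shift and add copies of the series according to the polynomial's terms.
p(0) = 1
p′(0) = -4
p′′(0) = 16
p′′′(0) = -96
p^(4)(0) = 768

32*x^4 - 16*x^3 + 8*x^2 - 4*x + 1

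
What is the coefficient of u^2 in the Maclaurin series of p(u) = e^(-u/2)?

Apply the Taylor formula c_k = f^(k)(a)/k!.
p(0) = 1
p′(0) = -1/2
p′′(0) = 1/4
So c_2 = p′′(0)/2! = 1/8.

1/8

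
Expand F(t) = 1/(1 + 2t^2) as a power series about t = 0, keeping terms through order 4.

F(0) = 1
F′(0) = 0
F′′(0) = -4
F′′′(0) = 0
F^(4)(0) = 96
The Taylor polynomial is Σ F^(k)(0)/k! · t^k.

4*t^4 - 2*t^2 + 1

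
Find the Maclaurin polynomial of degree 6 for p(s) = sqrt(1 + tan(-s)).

-5521*s^6/46080 - 601*s^5/3840 - 47*s^4/384 - 11*s^3/48 - s^2/8 - s/2 + 1

Plug the Maclaurin series of the inner function into that of the outer and collect terms.
p(0) = 1
p′(0) = -1/2
p′′(0) = -1/4
p′′′(0) = -11/8
p^(4)(0) = -47/16
p^(5)(0) = -601/32
p^(6)(0) = -5521/64
The Taylor polynomial is Σ p^(k)(0)/k! · s^k.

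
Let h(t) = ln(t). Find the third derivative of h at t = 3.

From the series, [(t - 3)^3] h = 1/81; multiply by 3! = 6 to get 2/27.

2/27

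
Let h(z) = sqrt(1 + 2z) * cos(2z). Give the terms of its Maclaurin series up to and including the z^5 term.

13*z^5/24 + 25*z^4/24 - 3*z^3/2 - 5*z^2/2 + z + 1

Multiply the two series term by term and collect like powers.
h(0) = 1
h′(0) = 1
h′′(0) = -5
h′′′(0) = -9
h^(4)(0) = 25
h^(5)(0) = 65
Dividing each by k! gives the coefficients c_0, ..., c_5.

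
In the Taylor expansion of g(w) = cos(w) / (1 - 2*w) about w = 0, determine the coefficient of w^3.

Use 1/(1 - r) = Σ r^k on the denominator, then take the Cauchy product.
[w^0] = 1;  [w^1] = 2;  [w^2] = 7/2;  [w^3] = 7.

7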